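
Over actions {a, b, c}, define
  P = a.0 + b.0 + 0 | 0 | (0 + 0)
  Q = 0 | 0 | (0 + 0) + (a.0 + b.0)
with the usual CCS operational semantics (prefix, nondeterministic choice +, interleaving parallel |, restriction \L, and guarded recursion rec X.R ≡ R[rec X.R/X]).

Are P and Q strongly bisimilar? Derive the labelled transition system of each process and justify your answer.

P ~ Q

LTS(P): 2 reachable states
  p0 = a.0 + b.0 + 0 | 0 | (0 + 0) ⊢ --a--▸ p1, --b--▸ p1
  p1 = 0 ⊢ stopped
LTS(Q): 2 reachable states
  q0 = 0 | 0 | (0 + 0) + (a.0 + b.0) ⊢ --a--▸ q1, --b--▸ q1
  q1 = 0 ⊢ stopped
Bisimilarity quotient blocks:
  B0 = {p0, q0}
  B1 = {p1, q1}
p0 ∈ B0, q0 ∈ B0 → same block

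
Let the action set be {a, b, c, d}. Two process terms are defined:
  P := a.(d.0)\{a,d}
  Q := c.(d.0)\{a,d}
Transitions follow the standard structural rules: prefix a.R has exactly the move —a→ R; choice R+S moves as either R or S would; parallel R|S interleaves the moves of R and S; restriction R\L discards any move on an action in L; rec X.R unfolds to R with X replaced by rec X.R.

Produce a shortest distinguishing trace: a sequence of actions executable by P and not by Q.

a

Reachable graph of P (2 states):
  s0 = a.(d.0)\{a,d} has moves -a-> s1
  s1 = (d.0)\{a,d} has moves (no moves)
Reachable graph of Q (2 states):
  t0 = c.(d.0)\{a,d} has moves -c-> t1
  t1 = (d.0)\{a,d} has moves (no moves)
Executing a from P (initial set {s0}):
  step 1 (a): {s1}
  P completes σ.
Executing a from Q (initial set {t0}):
  step 1 (a): ∅ (Q stuck)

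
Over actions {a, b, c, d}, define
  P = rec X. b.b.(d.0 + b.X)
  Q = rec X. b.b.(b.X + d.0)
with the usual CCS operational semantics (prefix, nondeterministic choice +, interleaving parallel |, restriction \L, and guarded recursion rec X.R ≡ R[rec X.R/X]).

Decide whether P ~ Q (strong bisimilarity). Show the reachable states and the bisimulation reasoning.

P's transition system — 4 states:
  m0 = rec X. b.b.(d.0 + b.X) ⊢ ··b··> m1
  m1 = b.(d.0 + b.(rec X. b.b.(d.0 + b.X))) ⊢ ··b··> m2
  m2 = d.0 + b.(rec X. b.b.(d.0 + b.X)) ⊢ ··b··> m0, ··d··> m3
  m3 = 0 ⊢ deadlocked
Q's transition system — 4 states:
  n0 = rec X. b.b.(b.X + d.0) ⊢ ··b··> n1
  n1 = b.(b.(rec X. b.b.(b.X + d.0)) + d.0) ⊢ ··b··> n2
  n2 = b.(rec X. b.b.(b.X + d.0)) + d.0 ⊢ ··b··> n0, ··d··> n3
  n3 = 0 ⊢ deadlocked
Coarsest stable partition (strong bisimilarity classes):
  B0 = {m0, n0}
  B1 = {m1, n1}
  B2 = {m2, n2}
  B3 = {m3, n3}
m0 ∈ B0, n0 ∈ B0 → same block

bisimilar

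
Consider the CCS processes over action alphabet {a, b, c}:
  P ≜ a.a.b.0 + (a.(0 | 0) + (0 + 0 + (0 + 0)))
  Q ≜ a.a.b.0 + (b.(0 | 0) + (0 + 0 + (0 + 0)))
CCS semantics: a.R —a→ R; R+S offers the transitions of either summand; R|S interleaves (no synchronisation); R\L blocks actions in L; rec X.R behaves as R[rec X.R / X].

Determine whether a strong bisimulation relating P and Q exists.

LTS(P): 5 reachable states
  m0 = a.a.b.0 + (a.(0 | 0) + (0 + 0 + (0 + 0))) → ··a··> m1, ··a··> m2
  m1 = 0 | 0 → ∅
  m2 = a.b.0 → ··a··> m3
  m3 = b.0 → ··b··> m4
  m4 = 0 → ∅
LTS(Q): 5 reachable states
  n0 = a.a.b.0 + (b.(0 | 0) + (0 + 0 + (0 + 0))) → ··a··> n1, ··b··> n2
  n1 = a.b.0 → ··a··> n3
  n2 = 0 | 0 → ∅
  n3 = b.0 → ··b··> n4
  n4 = 0 → ∅
Coarsest stable partition (strong bisimilarity classes):
  B0 = {m0}
  B1 = {m2, n1}
  B2 = {m3, n3}
  B3 = {m1, m4, n2, n4}
  B4 = {n0}
m0 ∈ B0, n0 ∈ B4 → different blocks

NO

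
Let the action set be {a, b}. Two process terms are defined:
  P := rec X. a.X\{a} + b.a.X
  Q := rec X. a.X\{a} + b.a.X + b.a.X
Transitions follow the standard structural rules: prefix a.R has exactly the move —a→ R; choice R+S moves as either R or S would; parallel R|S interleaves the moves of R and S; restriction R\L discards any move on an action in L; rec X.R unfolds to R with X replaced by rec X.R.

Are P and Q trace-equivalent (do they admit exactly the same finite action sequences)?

P's transition system — 4 states:
  u0 = rec X. a.X\{a} + b.a.X has moves -a-> u1, -b-> u2
  u1 = (rec X. a.X\{a} + b.a.X)\{a} has moves -b-> u3
  u2 = a.(rec X. a.X\{a} + b.a.X) has moves -a-> u0
  u3 = (a.(rec X. a.X\{a} + b.a.X))\{a} has moves stopped
Q's transition system — 4 states:
  v0 = rec X. a.X\{a} + b.a.X + b.a.X has moves -a-> v1, -b-> v2
  v1 = (rec X. a.X\{a} + b.a.X + b.a.X)\{a} has moves -b-> v3
  v2 = a.(rec X. a.X\{a} + b.a.X + b.a.X) has moves -a-> v0
  v3 = (a.(rec X. a.X\{a} + b.a.X + b.a.X))\{a} has moves stopped
Partition-refinement fixed point:
  B0 = {u0, v0}
  B1 = {u1, v1}
  B2 = {u3, v3}
  B3 = {u2, v2}
u0 ∈ B0, v0 ∈ B0 → same block
Bisimilar ⇒ trace-equivalent.

trace-equivalent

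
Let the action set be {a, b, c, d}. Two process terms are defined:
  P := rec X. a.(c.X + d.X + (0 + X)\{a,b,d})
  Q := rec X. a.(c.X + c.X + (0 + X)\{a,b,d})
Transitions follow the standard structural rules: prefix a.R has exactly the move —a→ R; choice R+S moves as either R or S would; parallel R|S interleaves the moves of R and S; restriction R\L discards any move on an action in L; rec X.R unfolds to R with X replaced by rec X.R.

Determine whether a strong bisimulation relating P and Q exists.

Reachable graph of P (2 states):
  p0 = rec X. a.(c.X + d.X + (0 + X)\{a,b,d}) → ··a··> p1
  p1 = c.(rec X. a.(c.X + d.X + (0 + X)\{a,b,d})) + d.(rec X. a.(c.X + d.X + (0 + X)\{a,b,d})) + (0 + (rec X. a.(c.X + d.X + (0 + X)\{a,b,d})))\{a,b,d} → ··c··> p0, ··d··> p0
Reachable graph of Q (2 states):
  q0 = rec X. a.(c.X + c.X + (0 + X)\{a,b,d}) → ··a··> q1
  q1 = c.(rec X. a.(c.X + c.X + (0 + X)\{a,b,d})) + c.(rec X. a.(c.X + c.X + (0 + X)\{a,b,d})) + (0 + (rec X. a.(c.X + c.X + (0 + X)\{a,b,d})))\{a,b,d} → ··c··> q0
Coarsest stable partition (strong bisimilarity classes):
  B0 = {p0}
  B1 = {p1}
  B2 = {q0}
  B3 = {q1}
p0 ∈ B0, q0 ∈ B2 → different blocks

not bisimilar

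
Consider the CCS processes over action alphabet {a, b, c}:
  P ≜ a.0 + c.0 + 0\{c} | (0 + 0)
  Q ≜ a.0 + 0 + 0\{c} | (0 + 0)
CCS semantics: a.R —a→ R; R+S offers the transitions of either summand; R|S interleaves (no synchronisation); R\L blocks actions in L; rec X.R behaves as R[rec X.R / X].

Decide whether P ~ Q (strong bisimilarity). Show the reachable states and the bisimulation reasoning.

not bisimilar

Reachable graph of P (2 states):
  u0 = a.0 + c.0 + 0\{c} | (0 + 0) ⊢ -a-> u1, -c-> u1
  u1 = 0 ⊢ ∅
Reachable graph of Q (2 states):
  v0 = a.0 + 0 + 0\{c} | (0 + 0) ⊢ -a-> v1
  v1 = 0 ⊢ ∅
Coarsest stable partition (strong bisimilarity classes):
  B0 = {u0}
  B1 = {u1, v1}
  B2 = {v0}
u0 ∈ B0, v0 ∈ B2 → different blocks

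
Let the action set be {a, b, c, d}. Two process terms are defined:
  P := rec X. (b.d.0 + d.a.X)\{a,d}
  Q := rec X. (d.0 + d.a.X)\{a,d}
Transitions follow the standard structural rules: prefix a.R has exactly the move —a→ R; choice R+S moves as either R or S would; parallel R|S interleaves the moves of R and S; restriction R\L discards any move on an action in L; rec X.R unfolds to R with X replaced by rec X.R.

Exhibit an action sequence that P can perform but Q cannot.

Reachable graph of P (2 states):
  m0 = rec X. (b.d.0 + d.a.X)\{a,d} :: ··b··> m1
  m1 = (d.0)\{a,d} :: ·
Reachable graph of Q (1 states):
  n0 = rec X. (d.0 + d.a.X)\{a,d} :: ·
Trace ⟨b⟩ through P, begin at {m0}:
  [1] b ⇒ {m1}
  P completes σ.
Trace ⟨b⟩ through Q, begin at {n0}:
  [1] b ⇒ no successor for Q

b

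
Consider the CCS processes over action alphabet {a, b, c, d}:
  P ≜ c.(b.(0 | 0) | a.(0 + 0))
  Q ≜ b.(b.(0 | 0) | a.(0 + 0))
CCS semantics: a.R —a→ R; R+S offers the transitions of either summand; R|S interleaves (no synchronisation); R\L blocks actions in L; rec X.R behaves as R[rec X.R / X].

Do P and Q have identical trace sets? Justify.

LTS(P): 5 reachable states
  p0 = c.(b.(0 | 0) | a.(0 + 0)) has moves =c=> p1
  p1 = b.(0 | 0) | a.(0 + 0) has moves =a=> p2, =b=> p3
  p2 = b.(0 | 0) | (0 + 0) has moves =b=> p4
  p3 = 0 | 0 | a.(0 + 0) has moves =a=> p4
  p4 = 0 | 0 | (0 + 0) has moves ∅
LTS(Q): 5 reachable states
  q0 = b.(b.(0 | 0) | a.(0 + 0)) has moves =b=> q1
  q1 = b.(0 | 0) | a.(0 + 0) has moves =a=> q2, =b=> q3
  q2 = b.(0 | 0) | (0 + 0) has moves =b=> q4
  q3 = 0 | 0 | a.(0 + 0) has moves =a=> q4
  q4 = 0 | 0 | (0 + 0) has moves ∅
Trace ⟨c⟩ through P, begin at {p0}:
  after c @ step 1: {p1}
  — P admits the full trace.
Trace ⟨c⟩ through Q, begin at {q0}:
  after c @ step 1: no successor for Q

trace-distinct — witness ⟨c⟩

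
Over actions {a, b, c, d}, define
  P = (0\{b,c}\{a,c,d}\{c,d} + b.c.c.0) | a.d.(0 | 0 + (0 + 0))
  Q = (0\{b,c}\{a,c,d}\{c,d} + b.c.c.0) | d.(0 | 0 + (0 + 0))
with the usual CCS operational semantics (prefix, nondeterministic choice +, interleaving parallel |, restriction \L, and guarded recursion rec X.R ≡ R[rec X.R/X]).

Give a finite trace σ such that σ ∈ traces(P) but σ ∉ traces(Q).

LTS(P): 12 reachable states
  u0 = (0\{b,c}\{a,c,d}\{c,d} + b.c.c.0) | a.d.(0 | 0 + (0 + 0)) has moves —a→ u1, —b→ u2
  u1 = (0\{b,c}\{a,c,d}\{c,d} + b.c.c.0) | d.(0 | 0 + (0 + 0)) has moves —b→ u3, —d→ u4
  u2 = c.c.0 | a.d.(0 | 0 + (0 + 0)) has moves —a→ u3, —c→ u5
  u3 = c.c.0 | d.(0 | 0 + (0 + 0)) has moves —c→ u6, —d→ u7
  u4 = (0\{b,c}\{a,c,d}\{c,d} + b.c.c.0) | (0 | 0 + (0 + 0)) has moves —b→ u7
  u5 = c.0 | a.d.(0 | 0 + (0 + 0)) has moves —a→ u6, —c→ u8
  u6 = c.0 | d.(0 | 0 + (0 + 0)) has moves —c→ u9, —d→ u10
  u7 = c.c.0 | (0 | 0 + (0 + 0)) has moves —c→ u10
  u8 = 0 | a.d.(0 | 0 + (0 + 0)) has moves —a→ u9
  u9 = 0 | d.(0 | 0 + (0 + 0)) has moves —d→ u11
  u10 = c.0 | (0 | 0 + (0 + 0)) has moves —c→ u11
  u11 = 0 | (0 | 0 + (0 + 0)) has moves (no moves)
LTS(Q): 8 reachable states
  v0 = (0\{b,c}\{a,c,d}\{c,d} + b.c.c.0) | d.(0 | 0 + (0 + 0)) has moves —b→ v1, —d→ v2
  v1 = c.c.0 | d.(0 | 0 + (0 + 0)) has moves —c→ v3, —d→ v4
  v2 = (0\{b,c}\{a,c,d}\{c,d} + b.c.c.0) | (0 | 0 + (0 + 0)) has moves —b→ v4
  v3 = c.0 | d.(0 | 0 + (0 + 0)) has moves —c→ v5, —d→ v6
  v4 = c.c.0 | (0 | 0 + (0 + 0)) has moves —c→ v6
  v5 = 0 | d.(0 | 0 + (0 + 0)) has moves —d→ v7
  v6 = c.0 | (0 | 0 + (0 + 0)) has moves —c→ v7
  v7 = 0 | (0 | 0 + (0 + 0)) has moves (no moves)
Run σ = ⟨a⟩ on P: start {u0}
  after a @ step 1: {u1}
  ✓ P
Run σ = ⟨a⟩ on Q: start {v0}
  after a @ step 1: ∅  — Q cannot continue

a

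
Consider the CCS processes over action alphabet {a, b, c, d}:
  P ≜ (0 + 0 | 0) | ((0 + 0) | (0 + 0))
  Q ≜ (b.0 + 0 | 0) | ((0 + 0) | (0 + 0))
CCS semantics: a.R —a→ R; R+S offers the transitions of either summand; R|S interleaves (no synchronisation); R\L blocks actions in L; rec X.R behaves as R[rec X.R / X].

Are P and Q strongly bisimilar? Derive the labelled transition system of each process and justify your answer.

P ≁ Q

LTS(P): 1 reachable states
  p0 = (0 + 0 | 0) | ((0 + 0) | (0 + 0)) ⊢ deadlocked
LTS(Q): 2 reachable states
  q0 = (b.0 + 0 | 0) | ((0 + 0) | (0 + 0)) ⊢ —b→ q1
  q1 = 0 | ((0 + 0) | (0 + 0)) ⊢ deadlocked
Partition-refinement fixed point:
  B0 = {p0, q1}
  B1 = {q0}
p0 ∈ B0, q0 ∈ B1 → different blocks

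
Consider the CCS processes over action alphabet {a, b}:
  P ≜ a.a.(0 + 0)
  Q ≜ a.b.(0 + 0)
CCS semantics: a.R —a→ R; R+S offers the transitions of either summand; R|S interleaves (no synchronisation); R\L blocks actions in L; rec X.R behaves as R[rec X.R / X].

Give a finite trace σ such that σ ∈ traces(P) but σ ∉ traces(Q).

LTS(P): 3 reachable states
  m0 = a.a.(0 + 0) | ··a··> m1
  m1 = a.(0 + 0) | ··a··> m2
  m2 = 0 + 0 | ·
LTS(Q): 3 reachable states
  n0 = a.b.(0 + 0) | ··a··> n1
  n1 = b.(0 + 0) | ··b··> n2
  n2 = 0 + 0 | ·
Run σ = ⟨aa⟩ on P: start {m0}
  step 1 (a): {m1}
  step 2 (a): {m2}
  ✓ P
Run σ = ⟨aa⟩ on Q: start {n0}
  step 1 (a): {n1}
  step 2 (a): ∅  — Q cannot continue

aa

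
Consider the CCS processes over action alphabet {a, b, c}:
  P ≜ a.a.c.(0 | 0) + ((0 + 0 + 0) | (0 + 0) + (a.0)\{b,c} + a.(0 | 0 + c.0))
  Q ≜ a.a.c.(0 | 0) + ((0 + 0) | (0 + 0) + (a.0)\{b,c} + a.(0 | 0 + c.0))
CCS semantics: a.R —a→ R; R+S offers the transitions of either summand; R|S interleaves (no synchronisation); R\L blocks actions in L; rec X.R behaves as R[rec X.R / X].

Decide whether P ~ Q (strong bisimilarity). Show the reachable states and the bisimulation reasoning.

Reachable graph of P (7 states):
  p0 = a.a.c.(0 | 0) + ((0 + 0 + 0) | (0 + 0) + (a.0)\{b,c} + a.(0 | 0 + c.0)) ⊢ —a→ p1, —a→ p2, —a→ p3
  p1 = 0 | 0 + c.0 ⊢ —c→ p4
  p2 = 0\{b,c} ⊢ deadlocked
  p3 = a.c.(0 | 0) ⊢ —a→ p5
  p4 = 0 ⊢ deadlocked
  p5 = c.(0 | 0) ⊢ —c→ p6
  p6 = 0 | 0 ⊢ deadlocked
Reachable graph of Q (7 states):
  q0 = a.a.c.(0 | 0) + ((0 + 0) | (0 + 0) + (a.0)\{b,c} + a.(0 | 0 + c.0)) ⊢ —a→ q1, —a→ q2, —a→ q3
  q1 = 0 | 0 + c.0 ⊢ —c→ q4
  q2 = 0\{b,c} ⊢ deadlocked
  q3 = a.c.(0 | 0) ⊢ —a→ q5
  q4 = 0 ⊢ deadlocked
  q5 = c.(0 | 0) ⊢ —c→ q6
  q6 = 0 | 0 ⊢ deadlocked
Bisimilarity quotient blocks:
  B0 = {p0, q0}
  B1 = {p2, p4, p6, q2, q4, q6}
  B2 = {p1, p5, q1, q5}
  B3 = {p3, q3}
p0 ∈ B0, q0 ∈ B0 → same block

YES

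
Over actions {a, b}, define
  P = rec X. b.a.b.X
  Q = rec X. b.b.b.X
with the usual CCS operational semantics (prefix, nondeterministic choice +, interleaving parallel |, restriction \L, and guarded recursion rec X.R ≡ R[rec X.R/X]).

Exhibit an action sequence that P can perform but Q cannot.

ba

P's transition system — 3 states:
  p0 = rec X. b.a.b.X has moves =b=> p1
  p1 = a.b.(rec X. b.a.b.X) has moves =a=> p2
  p2 = b.(rec X. b.a.b.X) has moves =b=> p0
Q's transition system — 3 states:
  q0 = rec X. b.b.b.X has moves =b=> q1
  q1 = b.b.(rec X. b.b.b.X) has moves =b=> q2
  q2 = b.(rec X. b.b.b.X) has moves =b=> q0
Executing ba from P (initial set {p0}):
  step 1 (b): {p1}
  step 2 (a): {p2}
  P completes σ.
Executing ba from Q (initial set {q0}):
  step 1 (b): {q1}
  step 2 (a): ∅ (Q stuck)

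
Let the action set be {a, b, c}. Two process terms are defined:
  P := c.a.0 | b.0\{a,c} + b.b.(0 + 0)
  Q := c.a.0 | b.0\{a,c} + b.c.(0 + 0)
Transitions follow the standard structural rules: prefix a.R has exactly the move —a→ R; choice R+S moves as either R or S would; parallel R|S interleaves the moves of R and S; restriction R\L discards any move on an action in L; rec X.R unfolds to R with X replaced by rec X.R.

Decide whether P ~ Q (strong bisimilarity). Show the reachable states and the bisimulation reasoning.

NO

LTS(P): 8 reachable states
  m0 = c.a.0 | b.0\{a,c} + b.b.(0 + 0) → --b--▸ m1, --b--▸ m2, --c--▸ m3
  m1 = b.(0 + 0) → --b--▸ m4
  m2 = c.a.0 | 0\{a,c} → --c--▸ m5
  m3 = a.0 | b.0\{a,c} → --a--▸ m6, --b--▸ m5
  m4 = 0 + 0 → deadlocked
  m5 = a.0 | 0\{a,c} → --a--▸ m7
  m6 = 0 | b.0\{a,c} → --b--▸ m7
  m7 = 0 | 0\{a,c} → deadlocked
LTS(Q): 8 reachable states
  n0 = c.a.0 | b.0\{a,c} + b.c.(0 + 0) → --b--▸ n1, --b--▸ n2, --c--▸ n3
  n1 = c.(0 + 0) → --c--▸ n4
  n2 = c.a.0 | 0\{a,c} → --c--▸ n5
  n3 = a.0 | b.0\{a,c} → --a--▸ n6, --b--▸ n5
  n4 = 0 + 0 → deadlocked
  n5 = a.0 | 0\{a,c} → --a--▸ n7
  n6 = 0 | b.0\{a,c} → --b--▸ n7
  n7 = 0 | 0\{a,c} → deadlocked
Partition-refinement fixed point:
  B0 = {m0}
  B1 = {m2, n2}
  B2 = {m5, n5}
  B3 = {m4, m7, n4, n7}
  B4 = {m1, m6, n6}
  B5 = {m3, n3}
  B6 = {n0}
  B7 = {n1}
m0 ∈ B0, n0 ∈ B6 → different blocks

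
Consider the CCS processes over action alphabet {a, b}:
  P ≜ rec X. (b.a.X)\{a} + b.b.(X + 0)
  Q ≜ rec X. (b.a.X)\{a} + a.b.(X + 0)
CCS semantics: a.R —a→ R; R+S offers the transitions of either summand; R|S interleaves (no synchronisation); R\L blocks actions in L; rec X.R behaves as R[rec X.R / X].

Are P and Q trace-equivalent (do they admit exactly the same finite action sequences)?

Reachable graph of P (4 states):
  m0 = rec X. (b.a.X)\{a} + b.b.(X + 0) has moves ··b··> m1, ··b··> m2
  m1 = (a.(rec X. (b.a.X)\{a} + b.b.(X + 0)))\{a} has moves (no moves)
  m2 = b.((rec X. (b.a.X)\{a} + b.b.(X + 0)) + 0) has moves ··b··> m3
  m3 = (rec X. (b.a.X)\{a} + b.b.(X + 0)) + 0 has moves ··b··> m1, ··b··> m2
Reachable graph of Q (4 states):
  n0 = rec X. (b.a.X)\{a} + a.b.(X + 0) has moves ··a··> n1, ··b··> n2
  n1 = b.((rec X. (b.a.X)\{a} + a.b.(X + 0)) + 0) has moves ··b··> n3
  n2 = (a.(rec X. (b.a.X)\{a} + a.b.(X + 0)))\{a} has moves (no moves)
  n3 = (rec X. (b.a.X)\{a} + a.b.(X + 0)) + 0 has moves ··a··> n1, ··b··> n2
Trace ⟨bb⟩ through P, begin at {m0}:
  [1] b ⇒ {m1, m2}
  [2] b ⇒ {m3}
  P completes σ.
Trace ⟨bb⟩ through Q, begin at {n0}:
  [1] b ⇒ {n2}
  [2] b ⇒ no successor for Q

trace-distinct — witness ⟨bb⟩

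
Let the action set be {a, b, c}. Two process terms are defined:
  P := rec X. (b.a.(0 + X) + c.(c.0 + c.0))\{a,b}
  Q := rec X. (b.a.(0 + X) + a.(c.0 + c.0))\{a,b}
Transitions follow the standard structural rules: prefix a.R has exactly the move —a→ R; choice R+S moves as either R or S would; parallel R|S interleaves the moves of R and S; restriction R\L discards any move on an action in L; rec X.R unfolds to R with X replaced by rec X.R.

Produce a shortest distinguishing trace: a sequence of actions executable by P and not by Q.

Reachable graph of P (3 states):
  m0 = rec X. (b.a.(0 + X) + c.(c.0 + c.0))\{a,b} → -c-> m1
  m1 = (c.0 + c.0)\{a,b} → -c-> m2
  m2 = 0\{a,b} → (no moves)
Reachable graph of Q (1 states):
  n0 = rec X. (b.a.(0 + X) + a.(c.0 + c.0))\{a,b} → (no moves)
Executing c from P (initial set {m0}):
  [1] c ⇒ {m1}
  P completes σ.
Executing c from Q (initial set {n0}):
  [1] c ⇒ ∅ (Q stuck)

c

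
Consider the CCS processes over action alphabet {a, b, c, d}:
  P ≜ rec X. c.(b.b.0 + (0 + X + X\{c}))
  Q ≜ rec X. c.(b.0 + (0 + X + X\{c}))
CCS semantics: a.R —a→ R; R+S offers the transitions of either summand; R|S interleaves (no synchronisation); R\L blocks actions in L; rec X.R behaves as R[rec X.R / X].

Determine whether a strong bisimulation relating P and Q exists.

P's transition system — 4 states:
  m0 = rec X. c.(b.b.0 + (0 + X + X\{c})) :: —c→ m1
  m1 = b.b.0 + (0 + (rec X. c.(b.b.0 + (0 + X + X\{c}))) + (rec X. c.(b.b.0 + (0 + X + X\{c})))\{c}) :: —b→ m2, —c→ m1
  m2 = b.0 :: —b→ m3
  m3 = 0 :: ∅
Q's transition system — 3 states:
  n0 = rec X. c.(b.0 + (0 + X + X\{c})) :: —c→ n1
  n1 = b.0 + (0 + (rec X. c.(b.0 + (0 + X + X\{c}))) + (rec X. c.(b.0 + (0 + X + X\{c})))\{c}) :: —b→ n2, —c→ n1
  n2 = 0 :: ∅
Coarsest stable partition (strong bisimilarity classes):
  B0 = {m0}
  B1 = {m1}
  B2 = {m2}
  B3 = {m3, n2}
  B4 = {n0}
  B5 = {n1}
m0 ∈ B0, n0 ∈ B4 → different blocks

P ≁ Q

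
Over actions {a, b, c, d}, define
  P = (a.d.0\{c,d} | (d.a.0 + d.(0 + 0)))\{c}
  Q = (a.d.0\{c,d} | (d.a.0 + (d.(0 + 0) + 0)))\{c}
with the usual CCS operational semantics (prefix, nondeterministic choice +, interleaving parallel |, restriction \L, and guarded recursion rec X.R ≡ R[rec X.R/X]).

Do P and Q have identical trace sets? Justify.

trace-equivalent

Reachable graph of P (12 states):
  u0 = (a.d.0\{c,d} | (d.a.0 + d.(0 + 0)))\{c} → —a→ u1, —d→ u2, —d→ u3
  u1 = (d.0\{c,d} | (d.a.0 + d.(0 + 0)))\{c} → —d→ u4, —d→ u5, —d→ u6
  u2 = (a.d.0\{c,d} | (0 + 0))\{c} → —a→ u5
  u3 = (a.d.0\{c,d} | a.0)\{c} → —a→ u6, —a→ u7
  u4 = (0\{c,d} | (d.a.0 + d.(0 + 0)))\{c} → —d→ u8, —d→ u9
  u5 = (d.0\{c,d} | (0 + 0))\{c} → —d→ u8
  u6 = (d.0\{c,d} | a.0)\{c} → —a→ u10, —d→ u9
  u7 = (a.d.0\{c,d} | 0)\{c} → —a→ u10
  u8 = (0\{c,d} | (0 + 0))\{c} → stopped
  u9 = (0\{c,d} | a.0)\{c} → —a→ u11
  u10 = (d.0\{c,d} | 0)\{c} → —d→ u11
  u11 = (0\{c,d} | 0)\{c} → stopped
Reachable graph of Q (12 states):
  v0 = (a.d.0\{c,d} | (d.a.0 + (d.(0 + 0) + 0)))\{c} → —a→ v1, —d→ v2, —d→ v3
  v1 = (d.0\{c,d} | (d.a.0 + (d.(0 + 0) + 0)))\{c} → —d→ v4, —d→ v5, —d→ v6
  v2 = (a.d.0\{c,d} | (0 + 0))\{c} → —a→ v5
  v3 = (a.d.0\{c,d} | a.0)\{c} → —a→ v6, —a→ v7
  v4 = (0\{c,d} | (d.a.0 + (d.(0 + 0) + 0)))\{c} → —d→ v8, —d→ v9
  v5 = (d.0\{c,d} | (0 + 0))\{c} → —d→ v8
  v6 = (d.0\{c,d} | a.0)\{c} → —a→ v10, —d→ v9
  v7 = (a.d.0\{c,d} | 0)\{c} → —a→ v10
  v8 = (0\{c,d} | (0 + 0))\{c} → stopped
  v9 = (0\{c,d} | a.0)\{c} → —a→ v11
  v10 = (d.0\{c,d} | 0)\{c} → —d→ v11
  v11 = (0\{c,d} | 0)\{c} → stopped
Bisimilarity quotient blocks:
  B0 = {u0, v0}
  B1 = {u1, v1}
  B2 = {u10, u5, v10, v5}
  B3 = {u11, u8, v11, v8}
  B4 = {u4, v4}
  B5 = {u9, v9}
  B6 = {u6, v6}
  B7 = {u2, u7, v2, v7}
  B8 = {u3, v3}
u0 ∈ B0, v0 ∈ B0 → same block
Bisimilar ⇒ trace-equivalent.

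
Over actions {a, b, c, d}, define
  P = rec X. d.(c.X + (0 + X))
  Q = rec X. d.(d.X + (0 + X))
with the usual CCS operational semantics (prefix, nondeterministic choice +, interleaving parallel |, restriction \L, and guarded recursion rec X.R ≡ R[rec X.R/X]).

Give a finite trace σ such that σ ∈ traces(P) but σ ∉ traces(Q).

dc

LTS(P): 2 reachable states
  m0 = rec X. d.(c.X + (0 + X)) | ··d··> m1
  m1 = c.(rec X. d.(c.X + (0 + X))) + (0 + (rec X. d.(c.X + (0 + X)))) | ··c··> m0, ··d··> m1
LTS(Q): 2 reachable states
  n0 = rec X. d.(d.X + (0 + X)) | ··d··> n1
  n1 = d.(rec X. d.(d.X + (0 + X))) + (0 + (rec X. d.(d.X + (0 + X)))) | ··d··> n0, ··d··> n1
Trace ⟨dc⟩ through P, begin at {m0}:
  [1] d ⇒ {m1}
  [2] c ⇒ {m0}
  — P admits the full trace.
Trace ⟨dc⟩ through Q, begin at {n0}:
  [1] d ⇒ {n1}
  [2] c ⇒ no successor for Q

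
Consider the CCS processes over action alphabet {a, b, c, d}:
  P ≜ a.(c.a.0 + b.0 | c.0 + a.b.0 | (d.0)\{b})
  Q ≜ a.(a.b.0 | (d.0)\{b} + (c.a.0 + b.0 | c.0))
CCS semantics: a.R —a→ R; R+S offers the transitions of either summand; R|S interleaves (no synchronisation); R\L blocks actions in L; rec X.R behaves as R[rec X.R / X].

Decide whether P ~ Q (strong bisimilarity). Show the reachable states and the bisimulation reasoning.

P's transition system — 12 states:
  s0 = a.(c.a.0 + b.0 | c.0 + a.b.0 | (d.0)\{b}) ⊢ =a=> s1
  s1 = c.a.0 + b.0 | c.0 + a.b.0 | (d.0)\{b} ⊢ =a=> s2, =b=> s3, =c=> s4, =c=> s5, =d=> s6
  s2 = b.0 | (d.0)\{b} ⊢ =b=> s7, =d=> s8
  s3 = 0 | c.0 ⊢ =c=> s9
  s4 = a.0 ⊢ =a=> s10
  s5 = b.0 | 0 ⊢ =b=> s9
  s6 = a.b.0 | 0\{b} ⊢ =a=> s8
  s7 = 0 | (d.0)\{b} ⊢ =d=> s11
  s8 = b.0 | 0\{b} ⊢ =b=> s11
  s9 = 0 | 0 ⊢ stopped
  s10 = 0 ⊢ stopped
  s11 = 0 | 0\{b} ⊢ stopped
Q's transition system — 12 states:
  t0 = a.(a.b.0 | (d.0)\{b} + (c.a.0 + b.0 | c.0)) ⊢ =a=> t1
  t1 = a.b.0 | (d.0)\{b} + (c.a.0 + b.0 | c.0) ⊢ =a=> t2, =b=> t3, =c=> t4, =c=> t5, =d=> t6
  t2 = b.0 | (d.0)\{b} ⊢ =b=> t7, =d=> t8
  t3 = 0 | c.0 ⊢ =c=> t9
  t4 = a.0 ⊢ =a=> t10
  t5 = b.0 | 0 ⊢ =b=> t9
  t6 = a.b.0 | 0\{b} ⊢ =a=> t8
  t7 = 0 | (d.0)\{b} ⊢ =d=> t11
  t8 = b.0 | 0\{b} ⊢ =b=> t11
  t9 = 0 | 0 ⊢ stopped
  t10 = 0 ⊢ stopped
  t11 = 0 | 0\{b} ⊢ stopped
Coarsest stable partition (strong bisimilarity classes):
  B0 = {s0, t0}
  B1 = {s1, t1}
  B2 = {s2, t2}
  B3 = {s5, s8, t5, t8}
  B4 = {s10, s11, s9, t10, t11, t9}
  B5 = {s7, t7}
  B6 = {s3, t3}
  B7 = {s4, t4}
  B8 = {s6, t6}
s0 ∈ B0, t0 ∈ B0 → same block

bisimilar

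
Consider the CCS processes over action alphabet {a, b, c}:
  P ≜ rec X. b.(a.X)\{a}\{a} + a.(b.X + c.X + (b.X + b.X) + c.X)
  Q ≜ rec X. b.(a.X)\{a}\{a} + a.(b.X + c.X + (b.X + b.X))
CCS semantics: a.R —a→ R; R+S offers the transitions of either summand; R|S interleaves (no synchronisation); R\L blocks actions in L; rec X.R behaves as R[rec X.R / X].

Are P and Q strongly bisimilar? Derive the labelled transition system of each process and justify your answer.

Reachable graph of P (3 states):
  s0 = rec X. b.(a.X)\{a}\{a} + a.(b.X + c.X + (b.X + b.X) + c.X) ⊢ -a-> s1, -b-> s2
  s1 = b.(rec X. b.(a.X)\{a}\{a} + a.(b.X + c.X + (b.X + b.X) + c.X)) + c.(rec X. b.(a.X)\{a}\{a} + a.(b.X + c.X + (b.X + b.X) + c.X)) + (b.(rec X. b.(a.X)\{a}\{a} + a.(b.X + c.X + (b.X + b.X) + c.X)) + b.(rec X. b.(a.X)\{a}\{a} + a.(b.X + c.X + (b.X + b.X) + c.X))) + c.(rec X. b.(a.X)\{a}\{a} + a.(b.X + c.X + (b.X + b.X) + c.X)) ⊢ -b-> s0, -c-> s0
  s2 = (a.(rec X. b.(a.X)\{a}\{a} + a.(b.X + c.X + (b.X + b.X) + c.X)))\{a}\{a} ⊢ deadlocked
Reachable graph of Q (3 states):
  t0 = rec X. b.(a.X)\{a}\{a} + a.(b.X + c.X + (b.X + b.X)) ⊢ -a-> t1, -b-> t2
  t1 = b.(rec X. b.(a.X)\{a}\{a} + a.(b.X + c.X + (b.X + b.X))) + c.(rec X. b.(a.X)\{a}\{a} + a.(b.X + c.X + (b.X + b.X))) + (b.(rec X. b.(a.X)\{a}\{a} + a.(b.X + c.X + (b.X + b.X))) + b.(rec X. b.(a.X)\{a}\{a} + a.(b.X + c.X + (b.X + b.X)))) ⊢ -b-> t0, -c-> t0
  t2 = (a.(rec X. b.(a.X)\{a}\{a} + a.(b.X + c.X + (b.X + b.X))))\{a}\{a} ⊢ deadlocked
Partition-refinement fixed point:
  B0 = {s0, t0}
  B1 = {s1, t1}
  B2 = {s2, t2}
s0 ∈ B0, t0 ∈ B0 → same block

bisimilar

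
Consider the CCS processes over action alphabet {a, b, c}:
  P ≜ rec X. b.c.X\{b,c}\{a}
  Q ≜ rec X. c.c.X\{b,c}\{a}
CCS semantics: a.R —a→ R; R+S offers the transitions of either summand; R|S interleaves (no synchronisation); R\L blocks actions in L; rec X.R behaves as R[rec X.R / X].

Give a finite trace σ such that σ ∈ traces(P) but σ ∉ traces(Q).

Reachable graph of P (3 states):
  p0 = rec X. b.c.X\{b,c}\{a} has moves ··b··> p1
  p1 = c.(rec X. b.c.X\{b,c}\{a})\{b,c}\{a} has moves ··c··> p2
  p2 = (rec X. b.c.X\{b,c}\{a})\{b,c}\{a} has moves (no moves)
Reachable graph of Q (3 states):
  q0 = rec X. c.c.X\{b,c}\{a} has moves ··c··> q1
  q1 = c.(rec X. c.c.X\{b,c}\{a})\{b,c}\{a} has moves ··c··> q2
  q2 = (rec X. c.c.X\{b,c}\{a})\{b,c}\{a} has moves (no moves)
Trace ⟨b⟩ through P, begin at {p0}:
  [1] b ⇒ {p1}
  P completes σ.
Trace ⟨b⟩ through Q, begin at {q0}:
  [1] b ⇒ no successor for Q

b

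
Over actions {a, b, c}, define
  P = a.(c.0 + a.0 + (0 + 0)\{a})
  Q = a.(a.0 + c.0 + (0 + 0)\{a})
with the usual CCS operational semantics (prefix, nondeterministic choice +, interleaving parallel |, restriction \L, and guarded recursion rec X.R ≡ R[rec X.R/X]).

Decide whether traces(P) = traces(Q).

LTS(P): 3 reachable states
  s0 = a.(c.0 + a.0 + (0 + 0)\{a}) ⊢ ··a··> s1
  s1 = c.0 + a.0 + (0 + 0)\{a} ⊢ ··a··> s2, ··c··> s2
  s2 = 0 ⊢ (no moves)
LTS(Q): 3 reachable states
  t0 = a.(a.0 + c.0 + (0 + 0)\{a}) ⊢ ··a··> t1
  t1 = a.0 + c.0 + (0 + 0)\{a} ⊢ ··a··> t2, ··c··> t2
  t2 = 0 ⊢ (no moves)
Bisimilarity quotient blocks:
  B0 = {s0, t0}
  B1 = {s1, t1}
  B2 = {s2, t2}
s0 ∈ B0, t0 ∈ B0 → same block
Bisimilar ⇒ trace-equivalent.

YES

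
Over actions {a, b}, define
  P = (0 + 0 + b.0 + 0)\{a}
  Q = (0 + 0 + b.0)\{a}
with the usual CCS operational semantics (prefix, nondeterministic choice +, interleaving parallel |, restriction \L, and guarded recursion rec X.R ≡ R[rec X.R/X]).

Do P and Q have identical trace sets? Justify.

traces(P) = traces(Q)

P's transition system — 2 states:
  m0 = (0 + 0 + b.0 + 0)\{a} → -b-> m1
  m1 = 0\{a} → ·
Q's transition system — 2 states:
  n0 = (0 + 0 + b.0)\{a} → -b-> n1
  n1 = 0\{a} → ·
Partition-refinement fixed point:
  B0 = {m0, n0}
  B1 = {m1, n1}
m0 ∈ B0, n0 ∈ B0 → same block
Bisimilar ⇒ trace-equivalent.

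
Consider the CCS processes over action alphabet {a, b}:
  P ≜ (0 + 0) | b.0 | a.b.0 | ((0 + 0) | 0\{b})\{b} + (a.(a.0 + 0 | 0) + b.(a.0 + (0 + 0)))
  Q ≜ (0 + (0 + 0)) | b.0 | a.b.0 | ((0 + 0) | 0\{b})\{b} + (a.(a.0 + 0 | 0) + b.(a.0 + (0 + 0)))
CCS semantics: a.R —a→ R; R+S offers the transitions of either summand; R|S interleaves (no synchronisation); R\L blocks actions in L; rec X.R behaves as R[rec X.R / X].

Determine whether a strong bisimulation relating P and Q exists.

Reachable graph of P (9 states):
  u0 = (0 + 0) | b.0 | a.b.0 | ((0 + 0) | 0\{b})\{b} + (a.(a.0 + 0 | 0) + b.(a.0 + (0 + 0))) has moves -a-> u1, -a-> u2, -b-> u3, -b-> u4
  u1 = (0 + 0) | b.0 | b.0 | ((0 + 0) | 0\{b})\{b} has moves -b-> u5, -b-> u6
  u2 = a.0 + 0 | 0 has moves -a-> u7
  u3 = (0 + 0) | 0 | a.b.0 | ((0 + 0) | 0\{b})\{b} has moves -a-> u5
  u4 = a.0 + (0 + 0) has moves -a-> u7
  u5 = (0 + 0) | 0 | b.0 | ((0 + 0) | 0\{b})\{b} has moves -b-> u8
  u6 = (0 + 0) | b.0 | 0 | ((0 + 0) | 0\{b})\{b} has moves -b-> u8
  u7 = 0 has moves ·
  u8 = (0 + 0) | 0 | 0 | ((0 + 0) | 0\{b})\{b} has moves ·
Reachable graph of Q (9 states):
  v0 = (0 + (0 + 0)) | b.0 | a.b.0 | ((0 + 0) | 0\{b})\{b} + (a.(a.0 + 0 | 0) + b.(a.0 + (0 + 0))) has moves -a-> v1, -a-> v2, -b-> v3, -b-> v4
  v1 = (0 + (0 + 0)) | b.0 | b.0 | ((0 + 0) | 0\{b})\{b} has moves -b-> v5, -b-> v6
  v2 = a.0 + 0 | 0 has moves -a-> v7
  v3 = (0 + (0 + 0)) | 0 | a.b.0 | ((0 + 0) | 0\{b})\{b} has moves -a-> v5
  v4 = a.0 + (0 + 0) has moves -a-> v7
  v5 = (0 + (0 + 0)) | 0 | b.0 | ((0 + 0) | 0\{b})\{b} has moves -b-> v8
  v6 = (0 + (0 + 0)) | b.0 | 0 | ((0 + 0) | 0\{b})\{b} has moves -b-> v8
  v7 = 0 has moves ·
  v8 = (0 + (0 + 0)) | 0 | 0 | ((0 + 0) | 0\{b})\{b} has moves ·
Bisimilarity quotient blocks:
  B0 = {u0, v0}
  B1 = {u2, u4, v2, v4}
  B2 = {u7, u8, v7, v8}
  B3 = {u1, v1}
  B4 = {u5, u6, v5, v6}
  B5 = {u3, v3}
u0 ∈ B0, v0 ∈ B0 → same block

bisimilar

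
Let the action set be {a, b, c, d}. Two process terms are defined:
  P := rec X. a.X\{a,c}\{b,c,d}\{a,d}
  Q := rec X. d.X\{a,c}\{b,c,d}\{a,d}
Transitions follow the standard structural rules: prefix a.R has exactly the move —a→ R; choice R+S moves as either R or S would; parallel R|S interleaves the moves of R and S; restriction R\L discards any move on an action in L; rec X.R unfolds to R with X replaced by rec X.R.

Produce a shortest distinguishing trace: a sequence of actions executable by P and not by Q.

LTS(P): 2 reachable states
  p0 = rec X. a.X\{a,c}\{b,c,d}\{a,d} ⊢ =a=> p1
  p1 = (rec X. a.X\{a,c}\{b,c,d}\{a,d})\{a,c}\{b,c,d}\{a,d} ⊢ ·
LTS(Q): 2 reachable states
  q0 = rec X. d.X\{a,c}\{b,c,d}\{a,d} ⊢ =d=> q1
  q1 = (rec X. d.X\{a,c}\{b,c,d}\{a,d})\{a,c}\{b,c,d}\{a,d} ⊢ ·
Run σ = ⟨a⟩ on P: start {p0}
  step 1 (a): {p1}
  P completes σ.
Run σ = ⟨a⟩ on Q: start {q0}
  step 1 (a): ∅ (Q stuck)

a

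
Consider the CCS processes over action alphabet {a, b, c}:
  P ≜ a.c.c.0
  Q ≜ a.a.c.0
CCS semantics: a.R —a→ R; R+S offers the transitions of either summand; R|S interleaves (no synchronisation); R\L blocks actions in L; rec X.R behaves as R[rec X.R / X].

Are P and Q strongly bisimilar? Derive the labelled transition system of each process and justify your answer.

not bisimilar

P's transition system — 4 states:
  s0 = a.c.c.0 ⊢ —a→ s1
  s1 = c.c.0 ⊢ —c→ s2
  s2 = c.0 ⊢ —c→ s3
  s3 = 0 ⊢ deadlocked
Q's transition system — 4 states:
  t0 = a.a.c.0 ⊢ —a→ t1
  t1 = a.c.0 ⊢ —a→ t2
  t2 = c.0 ⊢ —c→ t3
  t3 = 0 ⊢ deadlocked
Partition-refinement fixed point:
  B0 = {s0}
  B1 = {s1}
  B2 = {s2, t2}
  B3 = {s3, t3}
  B4 = {t0}
  B5 = {t1}
s0 ∈ B0, t0 ∈ B4 → different blocks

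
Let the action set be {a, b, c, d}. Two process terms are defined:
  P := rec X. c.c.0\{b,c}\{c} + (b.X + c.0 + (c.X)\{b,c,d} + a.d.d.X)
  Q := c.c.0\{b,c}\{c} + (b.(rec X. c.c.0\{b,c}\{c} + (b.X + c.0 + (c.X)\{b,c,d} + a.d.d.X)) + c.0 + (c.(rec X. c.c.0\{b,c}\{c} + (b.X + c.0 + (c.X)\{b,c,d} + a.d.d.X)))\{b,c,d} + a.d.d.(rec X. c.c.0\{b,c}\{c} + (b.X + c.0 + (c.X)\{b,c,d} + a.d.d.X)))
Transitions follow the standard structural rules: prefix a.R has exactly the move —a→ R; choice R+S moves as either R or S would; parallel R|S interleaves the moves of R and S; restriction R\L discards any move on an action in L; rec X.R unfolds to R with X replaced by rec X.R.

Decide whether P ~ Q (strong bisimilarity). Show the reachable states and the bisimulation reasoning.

P's transition system — 6 states:
  m0 = rec X. c.c.0\{b,c}\{c} + (b.X + c.0 + (c.X)\{b,c,d} + a.d.d.X) has moves =a=> m1, =b=> m0, =c=> m2, =c=> m3
  m1 = d.d.(rec X. c.c.0\{b,c}\{c} + (b.X + c.0 + (c.X)\{b,c,d} + a.d.d.X)) has moves =d=> m4
  m2 = 0 has moves deadlocked
  m3 = c.0\{b,c}\{c} has moves =c=> m5
  m4 = d.(rec X. c.c.0\{b,c}\{c} + (b.X + c.0 + (c.X)\{b,c,d} + a.d.d.X)) has moves =d=> m0
  m5 = 0\{b,c}\{c} has moves deadlocked
Q's transition system — 7 states:
  n0 = c.c.0\{b,c}\{c} + (b.(rec X. c.c.0\{b,c}\{c} + (b.X + c.0 + (c.X)\{b,c,d} + a.d.d.X)) + c.0 + (c.(rec X. c.c.0\{b,c}\{c} + (b.X + c.0 + (c.X)\{b,c,d} + a.d.d.X)))\{b,c,d} + a.d.d.(rec X. c.c.0\{b,c}\{c} + (b.X + c.0 + (c.X)\{b,c,d} + a.d.d.X))) has moves =a=> n1, =b=> n2, =c=> n3, =c=> n4
  n1 = d.d.(rec X. c.c.0\{b,c}\{c} + (b.X + c.0 + (c.X)\{b,c,d} + a.d.d.X)) has moves =d=> n5
  n2 = rec X. c.c.0\{b,c}\{c} + (b.X + c.0 + (c.X)\{b,c,d} + a.d.d.X) has moves =a=> n1, =b=> n2, =c=> n3, =c=> n4
  n3 = 0 has moves deadlocked
  n4 = c.0\{b,c}\{c} has moves =c=> n6
  n5 = d.(rec X. c.c.0\{b,c}\{c} + (b.X + c.0 + (c.X)\{b,c,d} + a.d.d.X)) has moves =d=> n2
  n6 = 0\{b,c}\{c} has moves deadlocked
Coarsest stable partition (strong bisimilarity classes):
  B0 = {m0, n0, n2}
  B1 = {m1, n1}
  B2 = {m4, n5}
  B3 = {m3, n4}
  B4 = {m2, m5, n3, n6}
m0 ∈ B0, n0 ∈ B0 → same block

P ~ Q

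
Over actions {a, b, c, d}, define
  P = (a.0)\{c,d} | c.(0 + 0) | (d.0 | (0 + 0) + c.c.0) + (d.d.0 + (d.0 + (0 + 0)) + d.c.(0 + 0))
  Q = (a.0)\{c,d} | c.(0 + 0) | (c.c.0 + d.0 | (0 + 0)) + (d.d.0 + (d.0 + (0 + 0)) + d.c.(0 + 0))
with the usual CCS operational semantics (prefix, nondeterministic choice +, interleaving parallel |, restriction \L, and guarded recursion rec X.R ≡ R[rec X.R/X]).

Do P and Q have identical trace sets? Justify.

trace-equivalent

Reachable graph of P (20 states):
  u0 = (a.0)\{c,d} | c.(0 + 0) | (d.0 | (0 + 0) + c.c.0) + (d.d.0 + (d.0 + (0 + 0)) + d.c.(0 + 0)) | ··a··> u1, ··c··> u2, ··c··> u3, ··d··> u4, ··d··> u5, ··d··> u6, ··d··> u7
  u1 = 0\{c,d} | c.(0 + 0) | (d.0 | (0 + 0) + c.c.0) | ··c··> u8, ··c··> u9, ··d··> u10
  u2 = (a.0)\{c,d} | (0 + 0) | (d.0 | (0 + 0) + c.c.0) | ··a··> u8, ··c··> u11, ··d··> u12
  u3 = (a.0)\{c,d} | c.(0 + 0) | c.0 | ··a··> u9, ··c··> u11, ··c··> u13
  u4 = (a.0)\{c,d} | c.(0 + 0) | (0 | (0 + 0)) | ··a··> u10, ··c··> u12
  u5 = 0 | (no moves)
  u6 = c.(0 + 0) | ··c··> u14
  u7 = d.0 | ··d··> u5
  u8 = 0\{c,d} | (0 + 0) | (d.0 | (0 + 0) + c.c.0) | ··c··> u15, ··d··> u16
  u9 = 0\{c,d} | c.(0 + 0) | c.0 | ··c··> u15, ··c··> u17
  u10 = 0\{c,d} | c.(0 + 0) | (0 | (0 + 0)) | ··c··> u16
  u11 = (a.0)\{c,d} | (0 + 0) | c.0 | ··a··> u15, ··c··> u18
  u12 = (a.0)\{c,d} | (0 + 0) | (0 | (0 + 0)) | ··a··> u16
  u13 = (a.0)\{c,d} | c.(0 + 0) | 0 | ··a··> u17, ··c··> u18
  u14 = 0 + 0 | (no moves)
  u15 = 0\{c,d} | (0 + 0) | c.0 | ··c··> u19
  u16 = 0\{c,d} | (0 + 0) | (0 | (0 + 0)) | (no moves)
  u17 = 0\{c,d} | c.(0 + 0) | 0 | ··c··> u19
  u18 = (a.0)\{c,d} | (0 + 0) | 0 | ··a··> u19
  u19 = 0\{c,d} | (0 + 0) | 0 | (no moves)
Reachable graph of Q (20 states):
  v0 = (a.0)\{c,d} | c.(0 + 0) | (c.c.0 + d.0 | (0 + 0)) + (d.d.0 + (d.0 + (0 + 0)) + d.c.(0 + 0)) | ··a··> v1, ··c··> v2, ··c··> v3, ··d··> v4, ··d··> v5, ··d··> v6, ··d··> v7
  v1 = 0\{c,d} | c.(0 + 0) | (c.c.0 + d.0 | (0 + 0)) | ··c··> v8, ··c··> v9, ··d··> v10
  v2 = (a.0)\{c,d} | (0 + 0) | (c.c.0 + d.0 | (0 + 0)) | ··a··> v8, ··c··> v11, ··d··> v12
  v3 = (a.0)\{c,d} | c.(0 + 0) | c.0 | ··a··> v9, ··c··> v11, ··c··> v13
  v4 = (a.0)\{c,d} | c.(0 + 0) | (0 | (0 + 0)) | ··a··> v10, ··c··> v12
  v5 = 0 | (no moves)
  v6 = c.(0 + 0) | ··c··> v14
  v7 = d.0 | ··d··> v5
  v8 = 0\{c,d} | (0 + 0) | (c.c.0 + d.0 | (0 + 0)) | ··c··> v15, ··d··> v16
  v9 = 0\{c,d} | c.(0 + 0) | c.0 | ··c··> v15, ··c··> v17
  v10 = 0\{c,d} | c.(0 + 0) | (0 | (0 + 0)) | ··c··> v16
  v11 = (a.0)\{c,d} | (0 + 0) | c.0 | ··a··> v15, ··c··> v18
  v12 = (a.0)\{c,d} | (0 + 0) | (0 | (0 + 0)) | ··a··> v16
  v13 = (a.0)\{c,d} | c.(0 + 0) | 0 | ··a··> v17, ··c··> v18
  v14 = 0 + 0 | (no moves)
  v15 = 0\{c,d} | (0 + 0) | c.0 | ··c··> v19
  v16 = 0\{c,d} | (0 + 0) | (0 | (0 + 0)) | (no moves)
  v17 = 0\{c,d} | c.(0 + 0) | 0 | ··c··> v19
  v18 = (a.0)\{c,d} | (0 + 0) | 0 | ··a··> v19
  v19 = 0\{c,d} | (0 + 0) | 0 | (no moves)
Coarsest stable partition (strong bisimilarity classes):
  B0 = {u0, v0}
  B1 = {u11, u13, u4, v11, v13, v4}
  B2 = {u10, u15, u17, u6, v10, v15, v17, v6}
  B3 = {u14, u16, u19, u5, v14, v16, v19, v5}
  B4 = {u12, u18, v12, v18}
  B5 = {u7, v7}
  B6 = {u1, v1}
  B7 = {u8, v8}
  B8 = {u9, v9}
  B9 = {u3, v3}
  B10 = {u2, v2}
u0 ∈ B0, v0 ∈ B0 → same block
Bisimilar ⇒ trace-equivalent.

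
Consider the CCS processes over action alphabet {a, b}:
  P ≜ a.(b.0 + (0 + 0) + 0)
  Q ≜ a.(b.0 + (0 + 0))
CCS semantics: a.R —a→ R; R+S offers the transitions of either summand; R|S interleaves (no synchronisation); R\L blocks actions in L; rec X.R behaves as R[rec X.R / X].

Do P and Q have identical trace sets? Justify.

trace-equivalent

Reachable graph of P (3 states):
  m0 = a.(b.0 + (0 + 0) + 0) has moves ··a··> m1
  m1 = b.0 + (0 + 0) + 0 has moves ··b··> m2
  m2 = 0 has moves ∅
Reachable graph of Q (3 states):
  n0 = a.(b.0 + (0 + 0)) has moves ··a··> n1
  n1 = b.0 + (0 + 0) has moves ··b··> n2
  n2 = 0 has moves ∅
Partition-refinement fixed point:
  B0 = {m0, n0}
  B1 = {m1, n1}
  B2 = {m2, n2}
m0 ∈ B0, n0 ∈ B0 → same block
Bisimilar ⇒ trace-equivalent.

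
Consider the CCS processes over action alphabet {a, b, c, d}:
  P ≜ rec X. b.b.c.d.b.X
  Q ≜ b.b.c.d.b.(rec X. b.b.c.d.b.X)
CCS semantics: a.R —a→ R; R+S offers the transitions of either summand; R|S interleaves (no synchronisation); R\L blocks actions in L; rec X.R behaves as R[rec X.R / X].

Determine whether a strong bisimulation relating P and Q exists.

Reachable graph of P (5 states):
  s0 = rec X. b.b.c.d.b.X ⊢ =b=> s1
  s1 = b.c.d.b.(rec X. b.b.c.d.b.X) ⊢ =b=> s2
  s2 = c.d.b.(rec X. b.b.c.d.b.X) ⊢ =c=> s3
  s3 = d.b.(rec X. b.b.c.d.b.X) ⊢ =d=> s4
  s4 = b.(rec X. b.b.c.d.b.X) ⊢ =b=> s0
Reachable graph of Q (6 states):
  t0 = b.b.c.d.b.(rec X. b.b.c.d.b.X) ⊢ =b=> t1
  t1 = b.c.d.b.(rec X. b.b.c.d.b.X) ⊢ =b=> t2
  t2 = c.d.b.(rec X. b.b.c.d.b.X) ⊢ =c=> t3
  t3 = d.b.(rec X. b.b.c.d.b.X) ⊢ =d=> t4
  t4 = b.(rec X. b.b.c.d.b.X) ⊢ =b=> t5
  t5 = rec X. b.b.c.d.b.X ⊢ =b=> t1
Coarsest stable partition (strong bisimilarity classes):
  B0 = {s0, t0, t5}
  B1 = {s1, t1}
  B2 = {s2, t2}
  B3 = {s3, t3}
  B4 = {s4, t4}
s0 ∈ B0, t0 ∈ B0 → same block

bisimilar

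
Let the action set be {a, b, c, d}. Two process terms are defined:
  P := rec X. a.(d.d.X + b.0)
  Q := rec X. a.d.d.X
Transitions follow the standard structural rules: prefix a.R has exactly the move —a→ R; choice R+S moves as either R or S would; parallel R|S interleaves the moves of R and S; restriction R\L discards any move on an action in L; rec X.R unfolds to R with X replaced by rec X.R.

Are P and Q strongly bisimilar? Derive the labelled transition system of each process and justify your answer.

Reachable graph of P (4 states):
  s0 = rec X. a.(d.d.X + b.0) has moves =a=> s1
  s1 = d.d.(rec X. a.(d.d.X + b.0)) + b.0 has moves =b=> s2, =d=> s3
  s2 = 0 has moves deadlocked
  s3 = d.(rec X. a.(d.d.X + b.0)) has moves =d=> s0
Reachable graph of Q (3 states):
  t0 = rec X. a.d.d.X has moves =a=> t1
  t1 = d.d.(rec X. a.d.d.X) has moves =d=> t2
  t2 = d.(rec X. a.d.d.X) has moves =d=> t0
Bisimilarity quotient blocks:
  B0 = {s0}
  B1 = {s1}
  B2 = {s3}
  B3 = {s2}
  B4 = {t0}
  B5 = {t1}
  B6 = {t2}
s0 ∈ B0, t0 ∈ B4 → different blocks

P ≁ Q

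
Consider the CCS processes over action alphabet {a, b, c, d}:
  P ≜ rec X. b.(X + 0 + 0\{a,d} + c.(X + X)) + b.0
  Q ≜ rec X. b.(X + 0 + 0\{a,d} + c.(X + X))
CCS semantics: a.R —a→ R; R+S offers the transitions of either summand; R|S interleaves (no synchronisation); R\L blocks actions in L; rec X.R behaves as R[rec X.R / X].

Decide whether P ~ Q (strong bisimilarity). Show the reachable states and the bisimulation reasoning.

LTS(P): 4 reachable states
  p0 = rec X. b.(X + 0 + 0\{a,d} + c.(X + X)) + b.0 :: —b→ p1, —b→ p2
  p1 = (rec X. b.(X + 0 + 0\{a,d} + c.(X + X)) + b.0) + 0 + 0\{a,d} + c.((rec X. b.(X + 0 + 0\{a,d} + c.(X + X)) + b.0) + (rec X. b.(X + 0 + 0\{a,d} + c.(X + X)) + b.0)) :: —b→ p1, —b→ p2, —c→ p3
  p2 = 0 :: ∅
  p3 = (rec X. b.(X + 0 + 0\{a,d} + c.(X + X)) + b.0) + (rec X. b.(X + 0 + 0\{a,d} + c.(X + X)) + b.0) :: —b→ p1, —b→ p2
LTS(Q): 3 reachable states
  q0 = rec X. b.(X + 0 + 0\{a,d} + c.(X + X)) :: —b→ q1
  q1 = (rec X. b.(X + 0 + 0\{a,d} + c.(X + X))) + 0 + 0\{a,d} + c.((rec X. b.(X + 0 + 0\{a,d} + c.(X + X))) + (rec X. b.(X + 0 + 0\{a,d} + c.(X + X)))) :: —b→ q1, —c→ q2
  q2 = (rec X. b.(X + 0 + 0\{a,d} + c.(X + X))) + (rec X. b.(X + 0 + 0\{a,d} + c.(X + X))) :: —b→ q1
Coarsest stable partition (strong bisimilarity classes):
  B0 = {p0, p3}
  B1 = {p1}
  B2 = {p2}
  B3 = {q0, q2}
  B4 = {q1}
p0 ∈ B0, q0 ∈ B3 → different blocks

P ≁ Q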